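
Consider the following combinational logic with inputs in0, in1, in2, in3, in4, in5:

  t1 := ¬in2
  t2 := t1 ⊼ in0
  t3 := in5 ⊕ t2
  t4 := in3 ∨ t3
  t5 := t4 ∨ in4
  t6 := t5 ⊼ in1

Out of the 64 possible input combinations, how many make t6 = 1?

t6 = t5 ⊼ in1 must be 1, so at least one of t5, in1 is 0.
Enumerating the 64 input combinations, 36 give t6 = 1 and 28 give t6 = 0.

36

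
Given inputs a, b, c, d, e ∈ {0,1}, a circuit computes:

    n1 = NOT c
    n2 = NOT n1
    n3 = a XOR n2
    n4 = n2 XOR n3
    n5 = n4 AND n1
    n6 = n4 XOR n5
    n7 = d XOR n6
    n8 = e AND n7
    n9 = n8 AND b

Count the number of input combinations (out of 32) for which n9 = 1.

n9 = n8 AND b must be 1, so both n8 = 1 and b = 1.
n8 = e AND n7 must be 1, so both e = 1 and n7 = 1.
n7 = d XOR n6 must be 1, so d and n6 differ.
Satisfying assignments:
  a=0, b=1, c=0, d=1, e=1
  a=0, b=1, c=1, d=1, e=1
  a=1, b=1, c=0, d=1, e=1
  a=1, b=1, c=1, d=0, e=1

4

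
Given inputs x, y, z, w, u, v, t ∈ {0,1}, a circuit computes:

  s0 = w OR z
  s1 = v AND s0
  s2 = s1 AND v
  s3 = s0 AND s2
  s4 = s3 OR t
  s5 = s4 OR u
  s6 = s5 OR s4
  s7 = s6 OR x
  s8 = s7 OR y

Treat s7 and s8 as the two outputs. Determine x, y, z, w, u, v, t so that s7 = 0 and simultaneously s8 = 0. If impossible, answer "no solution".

Check with x=0, y=0, z=1, w=1, u=0, v=0, t=0:
s0 = w OR z = 1 OR 1 = 1
s1 = v AND s0 = 0 AND 1 = 0
s2 = s1 AND v = 0 AND 0 = 0
s3 = s0 AND s2 = 1 AND 0 = 0
s4 = s3 OR t = 0 OR 0 = 0
s5 = s4 OR u = 0 OR 0 = 0
s6 = s5 OR s4 = 0 OR 0 = 0
s7 = s6 OR x = 0 OR 0 = 0
s8 = s7 OR y = 0 OR 0 = 0
So s7 = 0 and s8 = 0.

x=0, y=0, z=1, w=1, u=0, v=0, t=0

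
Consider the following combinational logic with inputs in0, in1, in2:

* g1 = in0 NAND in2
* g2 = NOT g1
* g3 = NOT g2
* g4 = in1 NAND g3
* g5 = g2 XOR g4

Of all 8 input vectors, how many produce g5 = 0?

5

g5 = g2 XOR g4 must be 0, so g2 and g4 are equal.
Satisfying assignments:
  in0=0, in1=1, in2=0
  in0=0, in1=1, in2=1
  in0=1, in1=0, in2=1
  in0=1, in1=1, in2=0
  in0=1, in1=1, in2=1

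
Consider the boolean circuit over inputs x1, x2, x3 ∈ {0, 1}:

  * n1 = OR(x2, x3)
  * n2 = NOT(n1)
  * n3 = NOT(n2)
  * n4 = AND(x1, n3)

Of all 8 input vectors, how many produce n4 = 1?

n4 = AND(x1, n3) must be 1, so both x1 = 1 and n3 = 1.
n3 = NOT(n2) must be 1, so n2 = 0.
n2 = NOT(n1) must be 0, so n1 = 1.
Satisfying assignments:
  x1=1, x2=0, x3=1
  x1=1, x2=1, x3=0
  x1=1, x2=1, x3=1

3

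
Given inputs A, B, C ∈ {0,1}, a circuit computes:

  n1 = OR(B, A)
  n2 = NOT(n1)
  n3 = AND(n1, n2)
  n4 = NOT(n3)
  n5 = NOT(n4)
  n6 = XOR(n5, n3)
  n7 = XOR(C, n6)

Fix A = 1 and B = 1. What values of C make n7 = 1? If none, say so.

C=1

n7 = XOR(C, n6) must be 1, so C and n6 differ.
Check with A = 1 and B = 1 and C=1:
n1 = OR(B, A) = OR(1, 1) = 1
n2 = NOT(n1) = NOT 1 = 0
n3 = AND(n1, n2) = AND(1, 0) = 0
n4 = NOT(n3) = NOT 0 = 1
n5 = NOT(n4) = NOT 1 = 0
n6 = XOR(n5, n3) = XOR(0, 0) = 0
n7 = XOR(C, n6) = XOR(1, 0) = 1
So n7 = 1.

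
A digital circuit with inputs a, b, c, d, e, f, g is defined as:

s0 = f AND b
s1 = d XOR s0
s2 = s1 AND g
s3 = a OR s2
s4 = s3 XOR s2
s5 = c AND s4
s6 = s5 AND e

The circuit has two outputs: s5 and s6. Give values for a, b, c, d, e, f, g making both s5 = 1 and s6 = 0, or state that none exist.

a=1 b=1 c=1 d=0 e=0 f=0 g=0

Check with a=1 b=1 c=1 d=0 e=0 f=0 g=0:
s0 = f AND b = 0 AND 1 = 0
s1 = d XOR s0 = 0 XOR 0 = 0
s2 = s1 AND g = 0 AND 0 = 0
s3 = a OR s2 = 1 OR 0 = 1
s4 = s3 XOR s2 = 1 XOR 0 = 1
s5 = c AND s4 = 1 AND 1 = 1
s6 = s5 AND e = 1 AND 0 = 0
So s5 = 1 and s6 = 0.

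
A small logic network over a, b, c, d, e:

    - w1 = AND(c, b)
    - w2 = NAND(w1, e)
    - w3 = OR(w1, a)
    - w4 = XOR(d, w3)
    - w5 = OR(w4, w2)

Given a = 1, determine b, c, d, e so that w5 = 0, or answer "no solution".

Check with a = 1 and b=1, c=1, d=1, e=1:
w1 = AND(c, b) = AND(1, 1) = 1
w2 = NAND(w1, e) = NAND(1, 1) = 0
w3 = OR(w1, a) = OR(1, 1) = 1
w4 = XOR(d, w3) = XOR(1, 1) = 0
w5 = OR(w4, w2) = OR(0, 0) = 0
So w5 = 0.

b=1 c=1 d=1 e=1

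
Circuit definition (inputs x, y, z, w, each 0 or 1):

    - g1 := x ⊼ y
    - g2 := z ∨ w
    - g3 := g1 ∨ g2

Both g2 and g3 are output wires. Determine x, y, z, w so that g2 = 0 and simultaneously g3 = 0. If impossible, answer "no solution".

Check with x=1, y=1, z=0, w=0:
g1 = x ⊼ y = 1 ⊼ 1 = 0
g2 = z ∨ w = 0 ∨ 0 = 0
g3 = g1 ∨ g2 = 0 ∨ 0 = 0
So g2 = 0 and g3 = 0.

x=1, y=1, z=0, w=0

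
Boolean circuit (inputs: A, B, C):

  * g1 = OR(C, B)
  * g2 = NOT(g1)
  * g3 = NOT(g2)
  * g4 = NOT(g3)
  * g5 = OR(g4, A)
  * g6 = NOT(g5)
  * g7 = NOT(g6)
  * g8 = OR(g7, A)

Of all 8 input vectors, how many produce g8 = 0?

3

g8 = OR(g7, A) must be 0, so both g7 = 0 and A = 0.
g7 = NOT(g6) must be 0, so g6 = 1.
Satisfying assignments:
  A=0, B=0, C=1
  A=0, B=1, C=0
  A=0, B=1, C=1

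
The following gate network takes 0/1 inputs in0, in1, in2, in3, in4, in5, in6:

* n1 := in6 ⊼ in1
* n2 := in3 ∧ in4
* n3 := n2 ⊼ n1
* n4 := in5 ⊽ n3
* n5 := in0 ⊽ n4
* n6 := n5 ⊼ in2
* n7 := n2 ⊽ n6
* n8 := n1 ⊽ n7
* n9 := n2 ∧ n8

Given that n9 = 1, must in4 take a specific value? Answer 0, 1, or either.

n9 = n2 ∧ n8 must be 1, so both n2 = 1 and n8 = 1.
n2 = in3 ∧ in4 must be 1, so both in3 = 1 and in4 = 1.
n8 = n1 ⊽ n7 must be 1, so both n1 = 0 and n7 = 0.
Every assignment with n9 = 1 has in4 = 1; there are 8 such assignment(s).

1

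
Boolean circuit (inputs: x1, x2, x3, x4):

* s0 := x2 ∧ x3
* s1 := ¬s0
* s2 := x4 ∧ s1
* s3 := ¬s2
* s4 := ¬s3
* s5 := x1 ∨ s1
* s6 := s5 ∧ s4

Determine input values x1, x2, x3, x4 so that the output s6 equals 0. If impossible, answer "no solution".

x1=0, x2=1, x3=1, x4=0

s6 = s5 ∧ s4 must be 0, so at least one of s5, s4 is 0.
Check with x1=0, x2=1, x3=1, x4=0:
s0 = x2 ∧ x3 = 1 ∧ 1 = 1
s1 = ¬s0 = ¬1 = 0
s2 = x4 ∧ s1 = 0 ∧ 0 = 0
s3 = ¬s2 = ¬0 = 1
s4 = ¬s3 = ¬1 = 0
s5 = x1 ∨ s1 = 0 ∨ 0 = 0
s6 = s5 ∧ s4 = 0 ∧ 0 = 0
So s6 = 0 as required.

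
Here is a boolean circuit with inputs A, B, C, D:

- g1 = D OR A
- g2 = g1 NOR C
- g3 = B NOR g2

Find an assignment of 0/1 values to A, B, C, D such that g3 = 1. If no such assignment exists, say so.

A=1, B=0, C=0, D=0

g3 = B NOR g2 must be 1, so both B = 0 and g2 = 0.
g2 = g1 NOR C must be 0, so at least one of g1, C is 1.
Check with A=1, B=0, C=0, D=0:
g1 = D OR A = 0 OR 1 = 1
g2 = g1 NOR C = 1 NOR 0 = 0
g3 = B NOR g2 = 0 NOR 0 = 1
So g3 = 1 as required.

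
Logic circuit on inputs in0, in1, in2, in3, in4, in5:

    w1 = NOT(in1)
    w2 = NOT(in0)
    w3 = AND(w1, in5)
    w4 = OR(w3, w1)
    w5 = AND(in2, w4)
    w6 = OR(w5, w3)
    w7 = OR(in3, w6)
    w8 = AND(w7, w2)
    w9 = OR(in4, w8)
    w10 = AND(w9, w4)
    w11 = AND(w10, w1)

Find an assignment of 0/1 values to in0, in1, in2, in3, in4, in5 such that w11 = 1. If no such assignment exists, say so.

in0=1 in1=0 in2=0 in3=0 in4=1 in5=1

w11 = AND(w10, w1) must be 1, so both w10 = 1 and w1 = 1.
Check with in0=1 in1=0 in2=0 in3=0 in4=1 in5=1:
w1 = NOT(in1) = NOT 0 = 1
w2 = NOT(in0) = NOT 1 = 0
w3 = AND(w1, in5) = AND(1, 1) = 1
w4 = OR(w3, w1) = OR(1, 1) = 1
w5 = AND(in2, w4) = AND(0, 1) = 0
w6 = OR(w5, w3) = OR(0, 1) = 1
w7 = OR(in3, w6) = OR(0, 1) = 1
w8 = AND(w7, w2) = AND(1, 0) = 0
w9 = OR(in4, w8) = OR(1, 0) = 1
w10 = AND(w9, w4) = AND(1, 1) = 1
w11 = AND(w10, w1) = AND(1, 1) = 1
So w11 = 1 as required.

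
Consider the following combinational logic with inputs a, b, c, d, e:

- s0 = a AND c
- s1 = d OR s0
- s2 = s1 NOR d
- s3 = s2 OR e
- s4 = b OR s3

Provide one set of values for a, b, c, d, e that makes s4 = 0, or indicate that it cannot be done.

a=1 b=0 c=1 d=0 e=0

s4 = b OR s3 must be 0, so both b = 0 and s3 = 0.
s3 = s2 OR e must be 0, so both s2 = 0 and e = 0.
s2 = s1 NOR d must be 0, so at least one of s1, d is 1.
Check with a=1 b=0 c=1 d=0 e=0:
s0 = a AND c = 1 AND 1 = 1
s1 = d OR s0 = 0 OR 1 = 1
s2 = s1 NOR d = 1 NOR 0 = 0
s3 = s2 OR e = 0 OR 0 = 0
s4 = b OR s3 = 0 OR 0 = 0
So s4 = 0 as required.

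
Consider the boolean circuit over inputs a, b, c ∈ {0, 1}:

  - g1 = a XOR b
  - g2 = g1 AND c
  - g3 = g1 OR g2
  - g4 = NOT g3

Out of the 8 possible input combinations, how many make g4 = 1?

g4 = NOT g3 must be 1, so g3 = 0.
Enumerating the 8 input combinations, 4 give g4 = 1 and 4 give g4 = 0.

4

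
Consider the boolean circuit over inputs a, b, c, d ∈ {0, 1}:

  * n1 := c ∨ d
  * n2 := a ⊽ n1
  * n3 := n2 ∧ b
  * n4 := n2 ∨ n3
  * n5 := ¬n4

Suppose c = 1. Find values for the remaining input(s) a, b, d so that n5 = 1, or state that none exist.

n5 = ¬n4 must be 1, so n4 = 0.
n4 = n2 ∨ n3 must be 0, so both n2 = 0 and n3 = 0.
Check with c = 1 and a=1, b=0, d=0:
n1 = c ∨ d = 1 ∨ 0 = 1
n2 = a ⊽ n1 = 1 ⊽ 1 = 0
n3 = n2 ∧ b = 0 ∧ 0 = 0
n4 = n2 ∨ n3 = 0 ∨ 0 = 0
n5 = ¬n4 = ¬0 = 1
So n5 = 1.

a=1, b=0, d=0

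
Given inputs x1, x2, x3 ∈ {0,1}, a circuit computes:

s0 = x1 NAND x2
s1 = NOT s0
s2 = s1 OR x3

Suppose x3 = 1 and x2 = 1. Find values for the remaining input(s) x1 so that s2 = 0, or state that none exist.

no solution exists

With x3 = 1 and x2 = 1 fixed, none of the 2 settings of x1 give s2 = 0.
For example, with x1=1:
s0 = x1 NAND x2 = 1 NAND 1 = 0
s1 = NOT s0 = NOT 0 = 1
s2 = s1 OR x3 = 1 OR 1 = 1
giving s2 = 1 ≠ 0.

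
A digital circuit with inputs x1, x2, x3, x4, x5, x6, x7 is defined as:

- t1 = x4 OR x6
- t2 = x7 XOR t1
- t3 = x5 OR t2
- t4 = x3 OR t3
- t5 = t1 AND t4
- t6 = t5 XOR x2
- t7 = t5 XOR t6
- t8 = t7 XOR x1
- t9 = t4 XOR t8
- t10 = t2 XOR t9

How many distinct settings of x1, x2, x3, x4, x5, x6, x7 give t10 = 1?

t10 = t2 XOR t9 must be 1, so t2 and t9 differ.
Enumerating the 128 input combinations, 64 give t10 = 1 and 64 give t10 = 0.

64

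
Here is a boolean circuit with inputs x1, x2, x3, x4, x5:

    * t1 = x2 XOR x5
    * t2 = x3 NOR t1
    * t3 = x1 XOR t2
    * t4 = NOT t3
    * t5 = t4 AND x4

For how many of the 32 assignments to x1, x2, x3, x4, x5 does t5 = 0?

t5 = t4 AND x4 must be 0, so at least one of t4, x4 is 0.
Enumerating the 32 input combinations, 24 give t5 = 0 and 8 give t5 = 1.

24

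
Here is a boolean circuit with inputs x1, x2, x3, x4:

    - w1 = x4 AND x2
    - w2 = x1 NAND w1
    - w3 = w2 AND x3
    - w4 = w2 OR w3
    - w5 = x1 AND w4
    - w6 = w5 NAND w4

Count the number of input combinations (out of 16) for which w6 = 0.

6

w6 = w5 NAND w4 must be 0, so both w5 = 1 and w4 = 1.
w5 = x1 AND w4 must be 1, so both x1 = 1 and w4 = 1.
w4 = w2 OR w3 must be 1, so at least one of w2, w3 is 1.
Satisfying assignments:
  x1=1, x2=0, x3=0, x4=0
  x1=1, x2=0, x3=0, x4=1
  x1=1, x2=0, x3=1, x4=0
  x1=1, x2=0, x3=1, x4=1
  x1=1, x2=1, x3=0, x4=0
  x1=1, x2=1, x3=1, x4=0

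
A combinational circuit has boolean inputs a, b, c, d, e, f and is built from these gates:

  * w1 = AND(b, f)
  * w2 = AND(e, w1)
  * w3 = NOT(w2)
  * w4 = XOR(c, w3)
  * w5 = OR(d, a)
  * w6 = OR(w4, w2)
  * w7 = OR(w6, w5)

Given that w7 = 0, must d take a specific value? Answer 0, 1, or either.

0

w7 = OR(w6, w5) must be 0, so both w6 = 0 and w5 = 0.
w6 = OR(w4, w2) must be 0, so both w4 = 0 and w2 = 0.
w5 = OR(d, a) must be 0, so both d = 0 and a = 0.
Every assignment with w7 = 0 has d = 0; there are 7 such assignment(s).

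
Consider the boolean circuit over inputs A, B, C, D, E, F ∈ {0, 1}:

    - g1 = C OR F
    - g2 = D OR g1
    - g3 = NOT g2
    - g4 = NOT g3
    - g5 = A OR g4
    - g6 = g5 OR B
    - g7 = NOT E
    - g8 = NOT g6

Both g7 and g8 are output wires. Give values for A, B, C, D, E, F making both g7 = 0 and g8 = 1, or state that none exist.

Check with A=0 B=0 C=0 D=0 E=1 F=0:
g1 = C OR F = 0 OR 0 = 0
g2 = D OR g1 = 0 OR 0 = 0
g3 = NOT g2 = NOT 0 = 1
g4 = NOT g3 = NOT 1 = 0
g5 = A OR g4 = 0 OR 0 = 0
g6 = g5 OR B = 0 OR 0 = 0
g7 = NOT E = NOT 1 = 0
g8 = NOT g6 = NOT 0 = 1
So g7 = 0 and g8 = 1.

A=0 B=0 C=0 D=0 E=1 F=0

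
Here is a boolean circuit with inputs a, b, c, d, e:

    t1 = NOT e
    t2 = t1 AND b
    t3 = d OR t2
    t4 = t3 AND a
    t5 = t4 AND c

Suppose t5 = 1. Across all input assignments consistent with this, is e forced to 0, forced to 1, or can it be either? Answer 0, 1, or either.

either

Both values of e occur among assignments with t5 = 1:
  e=0: a=1, b=0, c=1, d=1, e=0
  e=1: a=1, b=0, c=1, d=1, e=1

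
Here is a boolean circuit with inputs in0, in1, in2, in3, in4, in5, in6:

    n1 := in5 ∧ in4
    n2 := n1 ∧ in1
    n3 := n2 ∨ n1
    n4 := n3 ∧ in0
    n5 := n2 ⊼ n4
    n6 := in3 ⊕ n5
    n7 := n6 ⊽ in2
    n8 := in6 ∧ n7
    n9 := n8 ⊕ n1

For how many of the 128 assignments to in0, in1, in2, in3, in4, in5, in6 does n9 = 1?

40

n9 = n8 ⊕ n1 must be 1, so n8 and n1 differ.
Enumerating the 128 input combinations, 40 give n9 = 1 and 88 give n9 = 0.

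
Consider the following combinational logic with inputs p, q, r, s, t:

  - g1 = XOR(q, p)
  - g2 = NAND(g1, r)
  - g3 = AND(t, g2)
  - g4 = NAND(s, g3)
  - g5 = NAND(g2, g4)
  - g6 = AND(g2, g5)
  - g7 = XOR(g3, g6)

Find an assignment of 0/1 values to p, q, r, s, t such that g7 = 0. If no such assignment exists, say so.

p=0, q=1, r=0, s=1, t=1

g7 = XOR(g3, g6) must be 0, so g3 and g6 are equal.
Check with p=0, q=1, r=0, s=1, t=1:
g1 = XOR(q, p) = XOR(1, 0) = 1
g2 = NAND(g1, r) = NAND(1, 0) = 1
g3 = AND(t, g2) = AND(1, 1) = 1
g4 = NAND(s, g3) = NAND(1, 1) = 0
g5 = NAND(g2, g4) = NAND(1, 0) = 1
g6 = AND(g2, g5) = AND(1, 1) = 1
g7 = XOR(g3, g6) = XOR(1, 1) = 0
So g7 = 0 as required.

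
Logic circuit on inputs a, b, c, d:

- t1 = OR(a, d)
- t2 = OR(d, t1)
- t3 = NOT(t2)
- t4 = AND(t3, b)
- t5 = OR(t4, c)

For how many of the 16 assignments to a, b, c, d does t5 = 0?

7

t5 = OR(t4, c) must be 0, so both t4 = 0 and c = 0.
t4 = AND(t3, b) must be 0, so at least one of t3, b is 0.
Enumerating the 16 input combinations, 7 give t5 = 0 and 9 give t5 = 1.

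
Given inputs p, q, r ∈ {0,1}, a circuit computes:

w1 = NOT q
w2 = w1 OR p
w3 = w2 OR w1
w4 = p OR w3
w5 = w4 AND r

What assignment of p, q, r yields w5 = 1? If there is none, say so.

p=0 q=0 r=1

w5 = w4 AND r must be 1, so both w4 = 1 and r = 1.
Check with p=0 q=0 r=1:
w1 = NOT q = NOT 0 = 1
w2 = w1 OR p = 1 OR 0 = 1
w3 = w2 OR w1 = 1 OR 1 = 1
w4 = p OR w3 = 0 OR 1 = 1
w5 = w4 AND r = 1 AND 1 = 1
So w5 = 1 as required.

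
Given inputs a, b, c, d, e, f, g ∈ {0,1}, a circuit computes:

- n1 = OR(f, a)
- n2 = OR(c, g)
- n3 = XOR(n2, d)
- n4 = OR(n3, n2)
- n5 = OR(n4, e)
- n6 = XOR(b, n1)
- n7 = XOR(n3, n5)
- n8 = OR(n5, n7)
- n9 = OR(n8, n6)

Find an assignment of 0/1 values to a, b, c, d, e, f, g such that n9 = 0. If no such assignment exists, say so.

Check with a=0, b=1, c=0, d=0, e=0, f=1, g=0:
n1 = OR(f, a) = OR(1, 0) = 1
n2 = OR(c, g) = OR(0, 0) = 0
n3 = XOR(n2, d) = XOR(0, 0) = 0
n4 = OR(n3, n2) = OR(0, 0) = 0
n5 = OR(n4, e) = OR(0, 0) = 0
n6 = XOR(b, n1) = XOR(1, 1) = 0
n7 = XOR(n3, n5) = XOR(0, 0) = 0
n8 = OR(n5, n7) = OR(0, 0) = 0
n9 = OR(n8, n6) = OR(0, 0) = 0
So n9 = 0 as required.

a=0, b=1, c=0, d=0, e=0, f=1, g=0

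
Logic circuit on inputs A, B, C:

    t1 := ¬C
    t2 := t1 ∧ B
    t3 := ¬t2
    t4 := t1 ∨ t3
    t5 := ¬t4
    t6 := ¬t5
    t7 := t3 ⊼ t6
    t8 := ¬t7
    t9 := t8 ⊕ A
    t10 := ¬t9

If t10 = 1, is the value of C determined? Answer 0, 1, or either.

either

Both values of C occur among assignments with t10 = 1:
  C=0: A=0, B=1, C=0
  C=1: A=1, B=0, C=1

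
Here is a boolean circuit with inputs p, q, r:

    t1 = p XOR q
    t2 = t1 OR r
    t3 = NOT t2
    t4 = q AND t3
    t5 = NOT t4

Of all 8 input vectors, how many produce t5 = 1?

7

t5 = NOT t4 must be 1, so t4 = 0.
t4 = q AND t3 must be 0, so at least one of q, t3 is 0.
Enumerating the 8 input combinations, 7 give t5 = 1 and 1 give t5 = 0.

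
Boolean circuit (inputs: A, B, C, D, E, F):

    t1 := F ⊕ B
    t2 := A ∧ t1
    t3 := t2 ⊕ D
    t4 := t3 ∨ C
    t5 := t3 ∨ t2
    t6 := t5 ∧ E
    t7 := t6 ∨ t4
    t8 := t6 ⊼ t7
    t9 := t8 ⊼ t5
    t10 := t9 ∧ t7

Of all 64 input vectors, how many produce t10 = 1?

32

t10 = t9 ∧ t7 must be 1, so both t9 = 1 and t7 = 1.
t9 = t8 ⊼ t5 must be 1, so at least one of t8, t5 is 0.
t7 = t6 ∨ t4 must be 1, so at least one of t6, t4 is 1.
Enumerating the 64 input combinations, 32 give t10 = 1 and 32 give t10 = 0.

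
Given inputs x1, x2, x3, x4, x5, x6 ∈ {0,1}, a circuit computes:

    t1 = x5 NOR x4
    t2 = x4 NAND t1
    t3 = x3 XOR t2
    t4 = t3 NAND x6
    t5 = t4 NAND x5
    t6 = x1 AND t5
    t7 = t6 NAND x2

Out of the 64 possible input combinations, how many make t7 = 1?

t7 = t6 NAND x2 must be 1, so at least one of t6, x2 is 0.
Enumerating the 64 input combinations, 54 give t7 = 1 and 10 give t7 = 0.

54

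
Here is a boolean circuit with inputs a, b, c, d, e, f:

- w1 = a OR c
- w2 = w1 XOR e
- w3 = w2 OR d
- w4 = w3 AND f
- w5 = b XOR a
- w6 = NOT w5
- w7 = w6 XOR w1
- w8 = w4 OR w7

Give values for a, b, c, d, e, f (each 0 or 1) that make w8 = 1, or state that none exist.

w8 = w4 OR w7 must be 1, so at least one of w4, w7 is 1.
Check with a=0, b=1, c=0, d=1, e=1, f=1:
w1 = a OR c = 0 OR 0 = 0
w2 = w1 XOR e = 0 XOR 1 = 1
w3 = w2 OR d = 1 OR 1 = 1
w4 = w3 AND f = 1 AND 1 = 1
w5 = b XOR a = 1 XOR 0 = 1
w6 = NOT w5 = NOT 1 = 0
w7 = w6 XOR w1 = 0 XOR 0 = 0
w8 = w4 OR w7 = 1 OR 0 = 1
So w8 = 1 as required.

a=0, b=1, c=0, d=1, e=1, f=1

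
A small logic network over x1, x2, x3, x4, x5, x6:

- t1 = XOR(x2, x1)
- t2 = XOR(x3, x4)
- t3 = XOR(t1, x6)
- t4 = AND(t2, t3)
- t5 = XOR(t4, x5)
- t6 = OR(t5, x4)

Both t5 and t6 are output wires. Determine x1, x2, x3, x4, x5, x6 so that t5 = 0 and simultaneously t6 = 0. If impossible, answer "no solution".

Check with x1=1 x2=1 x3=0 x4=0 x5=0 x6=1:
t1 = XOR(x2, x1) = XOR(1, 1) = 0
t2 = XOR(x3, x4) = XOR(0, 0) = 0
t3 = XOR(t1, x6) = XOR(0, 1) = 1
t4 = AND(t2, t3) = AND(0, 1) = 0
t5 = XOR(t4, x5) = XOR(0, 0) = 0
t6 = OR(t5, x4) = OR(0, 0) = 0
So t5 = 0 and t6 = 0.

x1=1 x2=1 x3=0 x4=0 x5=0 x6=1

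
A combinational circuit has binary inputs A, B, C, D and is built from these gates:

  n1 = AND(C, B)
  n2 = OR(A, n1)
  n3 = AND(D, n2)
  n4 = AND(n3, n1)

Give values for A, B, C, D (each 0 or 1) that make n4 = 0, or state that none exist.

n4 = AND(n3, n1) must be 0, so at least one of n3, n1 is 0.
Check with A=0, B=0, C=0, D=1:
n1 = AND(C, B) = AND(0, 0) = 0
n2 = OR(A, n1) = OR(0, 0) = 0
n3 = AND(D, n2) = AND(1, 0) = 0
n4 = AND(n3, n1) = AND(0, 0) = 0
So n4 = 0 as required.

A=0, B=0, C=0, D=1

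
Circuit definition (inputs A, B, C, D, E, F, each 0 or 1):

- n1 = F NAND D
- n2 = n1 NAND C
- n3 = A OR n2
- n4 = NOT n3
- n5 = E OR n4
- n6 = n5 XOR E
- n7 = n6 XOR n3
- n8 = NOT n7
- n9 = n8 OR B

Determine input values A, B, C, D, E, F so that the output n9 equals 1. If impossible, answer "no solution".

n9 = n8 OR B must be 1, so at least one of n8, B is 1.
Check with A=0, B=1, C=0, D=0, E=1, F=1:
n1 = F NAND D = 1 NAND 0 = 1
n2 = n1 NAND C = 1 NAND 0 = 1
n3 = A OR n2 = 0 OR 1 = 1
n4 = NOT n3 = NOT 1 = 0
n5 = E OR n4 = 1 OR 0 = 1
n6 = n5 XOR E = 1 XOR 1 = 0
n7 = n6 XOR n3 = 0 XOR 1 = 1
n8 = NOT n7 = NOT 1 = 0
n9 = n8 OR B = 0 OR 1 = 1
So n9 = 1 as required.

A=0, B=1, C=0, D=0, E=1, F=1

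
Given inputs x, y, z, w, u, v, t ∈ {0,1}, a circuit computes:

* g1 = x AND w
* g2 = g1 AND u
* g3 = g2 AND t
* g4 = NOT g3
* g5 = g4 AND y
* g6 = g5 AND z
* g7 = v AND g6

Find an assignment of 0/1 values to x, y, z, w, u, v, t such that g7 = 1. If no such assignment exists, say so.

x=0, y=1, z=1, w=0, u=1, v=1, t=0

g7 = v AND g6 must be 1, so both v = 1 and g6 = 1.
Check with x=0, y=1, z=1, w=0, u=1, v=1, t=0:
g1 = x AND w = 0 AND 0 = 0
g2 = g1 AND u = 0 AND 1 = 0
g3 = g2 AND t = 0 AND 0 = 0
g4 = NOT g3 = NOT 0 = 1
g5 = g4 AND y = 1 AND 1 = 1
g6 = g5 AND z = 1 AND 1 = 1
g7 = v AND g6 = 1 AND 1 = 1
So g7 = 1 as required.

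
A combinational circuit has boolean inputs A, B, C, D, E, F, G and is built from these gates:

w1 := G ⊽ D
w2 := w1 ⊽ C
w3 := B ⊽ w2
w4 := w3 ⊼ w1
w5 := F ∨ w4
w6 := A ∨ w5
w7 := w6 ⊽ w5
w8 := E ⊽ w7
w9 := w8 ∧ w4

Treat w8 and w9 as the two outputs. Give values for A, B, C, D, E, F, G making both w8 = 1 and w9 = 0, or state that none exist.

Check with A=1 B=0 C=0 D=0 E=0 F=0 G=0:
w1 = G ⊽ D = 0 ⊽ 0 = 1
w2 = w1 ⊽ C = 1 ⊽ 0 = 0
w3 = B ⊽ w2 = 0 ⊽ 0 = 1
w4 = w3 ⊼ w1 = 1 ⊼ 1 = 0
w5 = F ∨ w4 = 0 ∨ 0 = 0
w6 = A ∨ w5 = 1 ∨ 0 = 1
w7 = w6 ⊽ w5 = 1 ⊽ 0 = 0
w8 = E ⊽ w7 = 0 ⊽ 0 = 1
w9 = w8 ∧ w4 = 1 ∧ 0 = 0
So w8 = 1 and w9 = 0.

A=1 B=0 C=0 D=0 E=0 F=0 G=0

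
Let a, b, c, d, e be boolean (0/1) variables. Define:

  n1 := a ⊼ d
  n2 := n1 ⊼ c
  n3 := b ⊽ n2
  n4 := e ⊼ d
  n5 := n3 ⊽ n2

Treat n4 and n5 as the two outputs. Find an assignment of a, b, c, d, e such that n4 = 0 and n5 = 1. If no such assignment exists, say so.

a=0, b=1, c=1, d=1, e=1

Check with a=0, b=1, c=1, d=1, e=1:
n1 = a ⊼ d = 0 ⊼ 1 = 1
n2 = n1 ⊼ c = 1 ⊼ 1 = 0
n3 = b ⊽ n2 = 1 ⊽ 0 = 0
n4 = e ⊼ d = 1 ⊼ 1 = 0
n5 = n3 ⊽ n2 = 0 ⊽ 0 = 1
So n4 = 0 and n5 = 1.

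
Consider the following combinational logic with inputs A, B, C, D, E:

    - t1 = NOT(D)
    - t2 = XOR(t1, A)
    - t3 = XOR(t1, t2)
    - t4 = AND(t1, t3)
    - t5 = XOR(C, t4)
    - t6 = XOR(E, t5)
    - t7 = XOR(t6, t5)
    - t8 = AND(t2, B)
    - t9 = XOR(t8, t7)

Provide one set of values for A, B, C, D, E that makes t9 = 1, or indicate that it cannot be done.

A=0, B=0, C=0, D=0, E=1

t9 = XOR(t8, t7) must be 1, so t8 and t7 differ.
Check with A=0, B=0, C=0, D=0, E=1:
t1 = NOT(D) = NOT 0 = 1
t2 = XOR(t1, A) = XOR(1, 0) = 1
t3 = XOR(t1, t2) = XOR(1, 1) = 0
t4 = AND(t1, t3) = AND(1, 0) = 0
t5 = XOR(C, t4) = XOR(0, 0) = 0
t6 = XOR(E, t5) = XOR(1, 0) = 1
t7 = XOR(t6, t5) = XOR(1, 0) = 1
t8 = AND(t2, B) = AND(1, 0) = 0
t9 = XOR(t8, t7) = XOR(0, 1) = 1
So t9 = 1 as required.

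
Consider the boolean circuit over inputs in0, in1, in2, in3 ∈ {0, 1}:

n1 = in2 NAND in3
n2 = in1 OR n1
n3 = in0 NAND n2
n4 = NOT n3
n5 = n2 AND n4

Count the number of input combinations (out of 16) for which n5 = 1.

n5 = n2 AND n4 must be 1, so both n2 = 1 and n4 = 1.
n2 = in1 OR n1 must be 1, so at least one of in1, n1 is 1.
Enumerating the 16 input combinations, 7 give n5 = 1 and 9 give n5 = 0.

7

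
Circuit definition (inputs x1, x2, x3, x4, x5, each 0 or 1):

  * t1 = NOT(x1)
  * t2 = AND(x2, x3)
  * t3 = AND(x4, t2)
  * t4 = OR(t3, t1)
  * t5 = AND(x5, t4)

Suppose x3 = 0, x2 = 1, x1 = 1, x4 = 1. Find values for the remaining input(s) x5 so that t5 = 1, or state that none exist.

With x3 = 0, x2 = 1, x1 = 1, x4 = 1 fixed, none of the 2 settings of x5 give t5 = 1.
For example, with x5=0:
t1 = NOT(x1) = NOT 1 = 0
t2 = AND(x2, x3) = AND(1, 0) = 0
t3 = AND(x4, t2) = AND(1, 0) = 0
t4 = OR(t3, t1) = OR(0, 0) = 0
t5 = AND(x5, t4) = AND(0, 0) = 0
giving t5 = 0 ≠ 1.

no solution exists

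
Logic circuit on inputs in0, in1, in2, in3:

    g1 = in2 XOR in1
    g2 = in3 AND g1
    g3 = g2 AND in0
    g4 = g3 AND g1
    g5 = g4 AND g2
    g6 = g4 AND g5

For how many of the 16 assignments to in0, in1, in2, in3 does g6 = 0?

14

g6 = g4 AND g5 must be 0, so at least one of g4, g5 is 0.
Enumerating the 16 input combinations, 14 give g6 = 0 and 2 give g6 = 1.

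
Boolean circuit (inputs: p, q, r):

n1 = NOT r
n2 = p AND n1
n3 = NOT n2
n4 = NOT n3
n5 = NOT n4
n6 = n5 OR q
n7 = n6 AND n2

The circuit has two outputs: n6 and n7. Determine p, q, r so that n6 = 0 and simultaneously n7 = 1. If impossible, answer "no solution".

Across all 8 input combinations, none give both n6 = 0 and n7 = 1.

no solution exists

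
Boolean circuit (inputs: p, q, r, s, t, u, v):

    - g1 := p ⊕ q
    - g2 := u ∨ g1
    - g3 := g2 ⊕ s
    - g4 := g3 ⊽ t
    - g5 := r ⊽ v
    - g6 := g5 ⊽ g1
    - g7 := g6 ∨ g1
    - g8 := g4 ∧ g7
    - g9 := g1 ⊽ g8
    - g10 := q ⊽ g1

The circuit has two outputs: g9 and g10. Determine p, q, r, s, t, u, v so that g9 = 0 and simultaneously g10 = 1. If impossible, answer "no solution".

p=0, q=0, r=0, s=0, t=0, u=0, v=1

Check with p=0, q=0, r=0, s=0, t=0, u=0, v=1:
g1 = p ⊕ q = 0 ⊕ 0 = 0
g2 = u ∨ g1 = 0 ∨ 0 = 0
g3 = g2 ⊕ s = 0 ⊕ 0 = 0
g4 = g3 ⊽ t = 0 ⊽ 0 = 1
g5 = r ⊽ v = 0 ⊽ 1 = 0
g6 = g5 ⊽ g1 = 0 ⊽ 0 = 1
g7 = g6 ∨ g1 = 1 ∨ 0 = 1
g8 = g4 ∧ g7 = 1 ∧ 1 = 1
g9 = g1 ⊽ g8 = 0 ⊽ 1 = 0
g10 = q ⊽ g1 = 0 ⊽ 0 = 1
So g9 = 0 and g10 = 1.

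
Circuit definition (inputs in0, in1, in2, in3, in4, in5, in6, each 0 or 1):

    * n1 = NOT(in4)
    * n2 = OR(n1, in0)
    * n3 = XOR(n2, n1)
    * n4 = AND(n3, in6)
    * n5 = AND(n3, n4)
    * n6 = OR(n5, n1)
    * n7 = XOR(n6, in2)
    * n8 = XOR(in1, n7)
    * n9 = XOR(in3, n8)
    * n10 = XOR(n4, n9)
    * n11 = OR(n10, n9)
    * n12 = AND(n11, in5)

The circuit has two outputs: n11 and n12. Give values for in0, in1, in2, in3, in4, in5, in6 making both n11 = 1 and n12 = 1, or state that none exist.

Check with in0=0, in1=1, in2=0, in3=1, in4=0, in5=1, in6=0:
n1 = NOT(in4) = NOT 0 = 1
n2 = OR(n1, in0) = OR(1, 0) = 1
n3 = XOR(n2, n1) = XOR(1, 1) = 0
n4 = AND(n3, in6) = AND(0, 0) = 0
n5 = AND(n3, n4) = AND(0, 0) = 0
n6 = OR(n5, n1) = OR(0, 1) = 1
n7 = XOR(n6, in2) = XOR(1, 0) = 1
n8 = XOR(in1, n7) = XOR(1, 1) = 0
n9 = XOR(in3, n8) = XOR(1, 0) = 1
n10 = XOR(n4, n9) = XOR(0, 1) = 1
n11 = OR(n10, n9) = OR(1, 1) = 1
n12 = AND(n11, in5) = AND(1, 1) = 1
So n11 = 1 and n12 = 1.

in0=0, in1=1, in2=0, in3=1, in4=0, in5=1, in6=0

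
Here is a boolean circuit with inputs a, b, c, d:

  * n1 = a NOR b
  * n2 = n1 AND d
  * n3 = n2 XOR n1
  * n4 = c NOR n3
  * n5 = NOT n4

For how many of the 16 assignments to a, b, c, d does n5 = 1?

9

n5 = NOT n4 must be 1, so n4 = 0.
n4 = c NOR n3 must be 0, so at least one of c, n3 is 1.
Enumerating the 16 input combinations, 9 give n5 = 1 and 7 give n5 = 0.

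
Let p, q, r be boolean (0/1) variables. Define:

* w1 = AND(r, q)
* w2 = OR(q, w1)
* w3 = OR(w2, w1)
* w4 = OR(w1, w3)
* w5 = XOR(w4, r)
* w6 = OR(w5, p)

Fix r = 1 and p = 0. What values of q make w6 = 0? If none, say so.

q=1

Check with r = 1 and p = 0 and q=1:
w1 = AND(r, q) = AND(1, 1) = 1
w2 = OR(q, w1) = OR(1, 1) = 1
w3 = OR(w2, w1) = OR(1, 1) = 1
w4 = OR(w1, w3) = OR(1, 1) = 1
w5 = XOR(w4, r) = XOR(1, 1) = 0
w6 = OR(w5, p) = OR(0, 0) = 0
So w6 = 0.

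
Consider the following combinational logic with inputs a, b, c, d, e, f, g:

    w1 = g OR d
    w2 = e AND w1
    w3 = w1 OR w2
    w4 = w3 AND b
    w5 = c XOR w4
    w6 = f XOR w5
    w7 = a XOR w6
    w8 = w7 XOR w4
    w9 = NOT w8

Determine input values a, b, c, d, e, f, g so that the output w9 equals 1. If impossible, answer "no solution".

a=1 b=0 c=1 d=0 e=0 f=0 g=0

w9 = NOT w8 must be 1, so w8 = 0.
Check with a=1 b=0 c=1 d=0 e=0 f=0 g=0:
w1 = g OR d = 0 OR 0 = 0
w2 = e AND w1 = 0 AND 0 = 0
w3 = w1 OR w2 = 0 OR 0 = 0
w4 = w3 AND b = 0 AND 0 = 0
w5 = c XOR w4 = 1 XOR 0 = 1
w6 = f XOR w5 = 0 XOR 1 = 1
w7 = a XOR w6 = 1 XOR 1 = 0
w8 = w7 XOR w4 = 0 XOR 0 = 0
w9 = NOT w8 = NOT 0 = 1
So w9 = 1 as required.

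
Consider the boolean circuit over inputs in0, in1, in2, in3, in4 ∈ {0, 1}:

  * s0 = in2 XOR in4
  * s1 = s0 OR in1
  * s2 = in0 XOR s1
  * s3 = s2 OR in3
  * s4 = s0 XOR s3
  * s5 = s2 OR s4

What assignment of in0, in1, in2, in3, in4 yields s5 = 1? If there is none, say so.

s5 = s2 OR s4 must be 1, so at least one of s2, s4 is 1.
Check with in0=1, in1=0, in2=1, in3=0, in4=1:
s0 = in2 XOR in4 = 1 XOR 1 = 0
s1 = s0 OR in1 = 0 OR 0 = 0
s2 = in0 XOR s1 = 1 XOR 0 = 1
s3 = s2 OR in3 = 1 OR 0 = 1
s4 = s0 XOR s3 = 0 XOR 1 = 1
s5 = s2 OR s4 = 1 OR 1 = 1
So s5 = 1 as required.

in0=1, in1=0, in2=1, in3=0, in4=1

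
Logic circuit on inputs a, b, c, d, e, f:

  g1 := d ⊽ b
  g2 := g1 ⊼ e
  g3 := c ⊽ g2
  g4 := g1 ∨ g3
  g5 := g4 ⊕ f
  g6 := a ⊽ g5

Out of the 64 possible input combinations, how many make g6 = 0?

48

g6 = a ⊽ g5 must be 0, so at least one of a, g5 is 1.
Enumerating the 64 input combinations, 48 give g6 = 0 and 16 give g6 = 1.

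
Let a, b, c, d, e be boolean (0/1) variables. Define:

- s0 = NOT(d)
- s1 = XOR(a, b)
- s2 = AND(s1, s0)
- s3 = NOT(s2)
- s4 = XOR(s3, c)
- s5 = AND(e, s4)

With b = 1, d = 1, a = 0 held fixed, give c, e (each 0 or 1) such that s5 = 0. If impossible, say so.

c=0 e=0

s5 = AND(e, s4) must be 0, so at least one of e, s4 is 0.
Check with b = 1, d = 1, a = 0 and c=0, e=0:
s0 = NOT(d) = NOT 1 = 0
s1 = XOR(a, b) = XOR(0, 1) = 1
s2 = AND(s1, s0) = AND(1, 0) = 0
s3 = NOT(s2) = NOT 0 = 1
s4 = XOR(s3, c) = XOR(1, 0) = 1
s5 = AND(e, s4) = AND(0, 1) = 0
So s5 = 0.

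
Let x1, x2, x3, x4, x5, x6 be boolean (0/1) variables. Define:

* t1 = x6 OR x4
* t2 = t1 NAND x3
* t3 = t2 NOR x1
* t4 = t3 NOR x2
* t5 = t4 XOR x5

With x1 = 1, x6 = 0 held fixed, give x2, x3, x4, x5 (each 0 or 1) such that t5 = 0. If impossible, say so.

Check with x1 = 1, x6 = 0 and x2=0, x3=0, x4=0, x5=1:
t1 = x6 OR x4 = 0 OR 0 = 0
t2 = t1 NAND x3 = 0 NAND 0 = 1
t3 = t2 NOR x1 = 1 NOR 1 = 0
t4 = t3 NOR x2 = 0 NOR 0 = 1
t5 = t4 XOR x5 = 1 XOR 1 = 0
So t5 = 0.

x2=0 x3=0 x4=0 x5=1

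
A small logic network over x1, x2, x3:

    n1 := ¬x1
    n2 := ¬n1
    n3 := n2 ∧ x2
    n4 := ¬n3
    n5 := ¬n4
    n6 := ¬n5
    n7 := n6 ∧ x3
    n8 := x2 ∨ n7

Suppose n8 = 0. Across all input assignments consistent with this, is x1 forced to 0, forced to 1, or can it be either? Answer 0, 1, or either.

either

Both values of x1 occur among assignments with n8 = 0:
  x1=0: x1=0, x2=0, x3=0
  x1=1: x1=1, x2=0, x3=0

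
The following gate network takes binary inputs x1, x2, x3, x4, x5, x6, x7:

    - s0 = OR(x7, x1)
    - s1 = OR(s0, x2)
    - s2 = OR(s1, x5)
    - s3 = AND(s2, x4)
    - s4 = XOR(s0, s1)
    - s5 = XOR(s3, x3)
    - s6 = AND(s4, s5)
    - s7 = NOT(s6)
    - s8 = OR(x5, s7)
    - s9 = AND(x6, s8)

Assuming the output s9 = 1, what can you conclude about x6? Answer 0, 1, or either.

1

s9 = AND(x6, s8) must be 1, so both x6 = 1 and s8 = 1.
s8 = OR(x5, s7) must be 1, so at least one of x5, s7 is 1.
Every assignment with s9 = 1 has x6 = 1; there are 62 such assignment(s).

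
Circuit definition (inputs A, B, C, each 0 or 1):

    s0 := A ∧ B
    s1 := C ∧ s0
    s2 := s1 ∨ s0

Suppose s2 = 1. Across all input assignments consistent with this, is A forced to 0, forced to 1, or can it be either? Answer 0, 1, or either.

1

s2 = s1 ∨ s0 must be 1, so at least one of s1, s0 is 1.
Every assignment with s2 = 1 has A = 1; there are 2 such assignment(s).
  A=1, B=1, C=0
  A=1, B=1, C=1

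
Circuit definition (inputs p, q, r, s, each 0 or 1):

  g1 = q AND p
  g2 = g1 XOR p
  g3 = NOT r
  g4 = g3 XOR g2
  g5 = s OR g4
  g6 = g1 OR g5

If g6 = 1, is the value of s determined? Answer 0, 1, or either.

either

Both values of s occur among assignments with g6 = 1:
  s=0: p=0, q=0, r=0, s=0
  s=1: p=0, q=0, r=0, s=1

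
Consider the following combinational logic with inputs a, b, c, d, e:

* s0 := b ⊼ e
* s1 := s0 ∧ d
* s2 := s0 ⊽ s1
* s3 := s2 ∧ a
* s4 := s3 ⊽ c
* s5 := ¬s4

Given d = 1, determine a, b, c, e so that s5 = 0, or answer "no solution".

Check with d = 1 and a=0, b=1, c=0, e=0:
s0 = b ⊼ e = 1 ⊼ 0 = 1
s1 = s0 ∧ d = 1 ∧ 1 = 1
s2 = s0 ⊽ s1 = 1 ⊽ 1 = 0
s3 = s2 ∧ a = 0 ∧ 0 = 0
s4 = s3 ⊽ c = 0 ⊽ 0 = 1
s5 = ¬s4 = ¬1 = 0
So s5 = 0.

a=0 b=1 c=0 e=0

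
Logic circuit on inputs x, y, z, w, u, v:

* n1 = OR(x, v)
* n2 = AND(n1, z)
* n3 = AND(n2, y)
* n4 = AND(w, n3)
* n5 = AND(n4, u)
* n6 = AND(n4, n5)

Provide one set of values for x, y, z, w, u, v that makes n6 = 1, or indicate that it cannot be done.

x=1, y=1, z=1, w=1, u=1, v=0

n6 = AND(n4, n5) must be 1, so both n4 = 1 and n5 = 1.
Check with x=1, y=1, z=1, w=1, u=1, v=0:
n1 = OR(x, v) = OR(1, 0) = 1
n2 = AND(n1, z) = AND(1, 1) = 1
n3 = AND(n2, y) = AND(1, 1) = 1
n4 = AND(w, n3) = AND(1, 1) = 1
n5 = AND(n4, u) = AND(1, 1) = 1
n6 = AND(n4, n5) = AND(1, 1) = 1
So n6 = 1 as required.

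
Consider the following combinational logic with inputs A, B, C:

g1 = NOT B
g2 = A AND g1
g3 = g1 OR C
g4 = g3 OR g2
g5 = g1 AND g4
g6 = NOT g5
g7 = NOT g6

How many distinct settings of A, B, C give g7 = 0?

g7 = NOT g6 must be 0, so g6 = 1.
Enumerating the 8 input combinations, 4 give g7 = 0 and 4 give g7 = 1.

4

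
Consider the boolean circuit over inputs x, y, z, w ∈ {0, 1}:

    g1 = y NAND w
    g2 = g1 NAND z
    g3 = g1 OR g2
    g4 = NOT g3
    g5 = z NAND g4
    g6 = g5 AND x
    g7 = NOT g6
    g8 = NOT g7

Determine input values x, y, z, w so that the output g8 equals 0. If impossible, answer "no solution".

x=0 y=0 z=1 w=0

g8 = NOT g7 must be 0, so g7 = 1.
Check with x=0 y=0 z=1 w=0:
g1 = y NAND w = 0 NAND 0 = 1
g2 = g1 NAND z = 1 NAND 1 = 0
g3 = g1 OR g2 = 1 OR 0 = 1
g4 = NOT g3 = NOT 1 = 0
g5 = z NAND g4 = 1 NAND 0 = 1
g6 = g5 AND x = 1 AND 0 = 0
g7 = NOT g6 = NOT 0 = 1
g8 = NOT g7 = NOT 1 = 0
So g8 = 0 as required.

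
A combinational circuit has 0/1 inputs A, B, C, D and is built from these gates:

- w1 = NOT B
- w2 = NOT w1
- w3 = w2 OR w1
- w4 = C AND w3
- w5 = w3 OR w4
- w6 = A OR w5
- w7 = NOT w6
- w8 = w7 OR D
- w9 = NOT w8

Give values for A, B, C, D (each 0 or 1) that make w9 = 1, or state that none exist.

w9 = NOT w8 must be 1, so w8 = 0.
w8 = w7 OR D must be 0, so both w7 = 0 and D = 0.
Check with A=0, B=1, C=0, D=0:
w1 = NOT B = NOT 1 = 0
w2 = NOT w1 = NOT 0 = 1
w3 = w2 OR w1 = 1 OR 0 = 1
w4 = C AND w3 = 0 AND 1 = 0
w5 = w3 OR w4 = 1 OR 0 = 1
w6 = A OR w5 = 0 OR 1 = 1
w7 = NOT w6 = NOT 1 = 0
w8 = w7 OR D = 0 OR 0 = 0
w9 = NOT w8 = NOT 0 = 1
So w9 = 1 as required.

A=0, B=1, C=0, D=0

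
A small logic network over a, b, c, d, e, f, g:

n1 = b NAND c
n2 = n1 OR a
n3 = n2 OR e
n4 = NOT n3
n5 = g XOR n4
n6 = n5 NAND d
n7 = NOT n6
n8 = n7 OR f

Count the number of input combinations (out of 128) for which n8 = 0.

48

n8 = n7 OR f must be 0, so both n7 = 0 and f = 0.
Enumerating the 128 input combinations, 48 give n8 = 0 and 80 give n8 = 1.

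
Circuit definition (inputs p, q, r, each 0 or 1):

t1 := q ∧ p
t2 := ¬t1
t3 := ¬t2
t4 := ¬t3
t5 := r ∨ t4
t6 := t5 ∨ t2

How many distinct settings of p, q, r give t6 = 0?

t6 = t5 ∨ t2 must be 0, so both t5 = 0 and t2 = 0.
t5 = r ∨ t4 must be 0, so both r = 0 and t4 = 0.
t2 = ¬t1 must be 0, so t1 = 1.
Satisfying assignments:
  p=1, q=1, r=0

1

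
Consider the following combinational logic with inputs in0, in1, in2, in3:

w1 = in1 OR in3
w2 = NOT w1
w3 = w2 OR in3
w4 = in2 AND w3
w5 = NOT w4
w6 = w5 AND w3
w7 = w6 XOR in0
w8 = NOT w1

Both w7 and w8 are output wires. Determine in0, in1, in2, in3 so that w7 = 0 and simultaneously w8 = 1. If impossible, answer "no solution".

in0=1, in1=0, in2=0, in3=0

Check with in0=1, in1=0, in2=0, in3=0:
w1 = in1 OR in3 = 0 OR 0 = 0
w2 = NOT w1 = NOT 0 = 1
w3 = w2 OR in3 = 1 OR 0 = 1
w4 = in2 AND w3 = 0 AND 1 = 0
w5 = NOT w4 = NOT 0 = 1
w6 = w5 AND w3 = 1 AND 1 = 1
w7 = w6 XOR in0 = 1 XOR 1 = 0
w8 = NOT w1 = NOT 0 = 1
So w7 = 0 and w8 = 1.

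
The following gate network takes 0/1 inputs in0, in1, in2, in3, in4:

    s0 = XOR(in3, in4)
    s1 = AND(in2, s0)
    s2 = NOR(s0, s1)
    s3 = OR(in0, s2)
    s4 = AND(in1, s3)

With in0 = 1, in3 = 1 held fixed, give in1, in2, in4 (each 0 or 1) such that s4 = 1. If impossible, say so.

in1=1 in2=0 in4=0

Check with in0 = 1, in3 = 1 and in1=1, in2=0, in4=0:
s0 = XOR(in3, in4) = XOR(1, 0) = 1
s1 = AND(in2, s0) = AND(0, 1) = 0
s2 = NOR(s0, s1) = NOR(1, 0) = 0
s3 = OR(in0, s2) = OR(1, 0) = 1
s4 = AND(in1, s3) = AND(1, 1) = 1
So s4 = 1.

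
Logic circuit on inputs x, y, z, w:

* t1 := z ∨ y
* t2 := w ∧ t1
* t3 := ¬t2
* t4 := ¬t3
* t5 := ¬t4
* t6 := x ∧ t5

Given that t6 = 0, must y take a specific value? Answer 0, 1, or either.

Both values of y occur among assignments with t6 = 0:
  y=0: x=0, y=0, z=0, w=0
  y=1: x=0, y=1, z=0, w=0

either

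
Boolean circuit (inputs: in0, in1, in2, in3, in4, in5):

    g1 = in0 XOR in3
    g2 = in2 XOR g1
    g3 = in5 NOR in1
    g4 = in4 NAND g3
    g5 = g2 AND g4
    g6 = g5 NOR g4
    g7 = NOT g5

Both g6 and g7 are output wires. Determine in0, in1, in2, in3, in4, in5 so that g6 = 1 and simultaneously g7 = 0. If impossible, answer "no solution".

Across all 64 input combinations, none give both g6 = 1 and g7 = 0.

no solution exists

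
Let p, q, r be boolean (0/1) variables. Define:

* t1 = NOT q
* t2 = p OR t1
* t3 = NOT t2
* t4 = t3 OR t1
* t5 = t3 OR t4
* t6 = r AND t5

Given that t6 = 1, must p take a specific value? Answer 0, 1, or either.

Both values of p occur among assignments with t6 = 1:
  p=0: p=0, q=0, r=1
  p=1: p=1, q=0, r=1

either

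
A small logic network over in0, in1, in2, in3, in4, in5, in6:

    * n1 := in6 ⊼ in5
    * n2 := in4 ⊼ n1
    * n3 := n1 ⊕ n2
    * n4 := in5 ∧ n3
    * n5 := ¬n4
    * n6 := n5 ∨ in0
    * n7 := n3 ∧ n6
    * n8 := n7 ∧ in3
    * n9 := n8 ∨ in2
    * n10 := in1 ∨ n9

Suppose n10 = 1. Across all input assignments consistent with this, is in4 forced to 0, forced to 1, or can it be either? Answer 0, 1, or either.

either

Both values of in4 occur among assignments with n10 = 1:
  in4=0: in0=0, in1=0, in2=1, in3=0, in4=0, in5=0, in6=0
  in4=1: in0=0, in1=0, in2=0, in3=1, in4=1, in5=0, in6=0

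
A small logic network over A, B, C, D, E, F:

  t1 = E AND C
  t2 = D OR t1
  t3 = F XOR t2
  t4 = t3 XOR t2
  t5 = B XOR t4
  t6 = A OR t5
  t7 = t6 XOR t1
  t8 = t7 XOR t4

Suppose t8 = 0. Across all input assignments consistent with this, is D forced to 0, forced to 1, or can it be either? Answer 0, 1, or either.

either

Both values of D occur among assignments with t8 = 0:
  D=0: A=0, B=0, C=0, D=0, E=0, F=0
  D=1: A=0, B=0, C=0, D=1, E=0, F=0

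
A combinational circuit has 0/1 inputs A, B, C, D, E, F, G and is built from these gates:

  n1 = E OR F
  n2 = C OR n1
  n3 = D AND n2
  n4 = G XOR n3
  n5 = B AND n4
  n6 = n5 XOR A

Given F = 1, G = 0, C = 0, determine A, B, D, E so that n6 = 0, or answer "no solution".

Check with F = 1, G = 0, C = 0 and A=0, B=0, D=0, E=1:
n1 = E OR F = 1 OR 1 = 1
n2 = C OR n1 = 0 OR 1 = 1
n3 = D AND n2 = 0 AND 1 = 0
n4 = G XOR n3 = 0 XOR 0 = 0
n5 = B AND n4 = 0 AND 0 = 0
n6 = n5 XOR A = 0 XOR 0 = 0
So n6 = 0.

A=0 B=0 D=0 E=1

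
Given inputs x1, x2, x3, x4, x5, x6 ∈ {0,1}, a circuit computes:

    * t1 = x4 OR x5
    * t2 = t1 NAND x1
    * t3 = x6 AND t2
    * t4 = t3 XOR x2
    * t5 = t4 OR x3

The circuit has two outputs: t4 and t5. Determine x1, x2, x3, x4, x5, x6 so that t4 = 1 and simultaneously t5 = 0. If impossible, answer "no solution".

Across all 64 input combinations, none give both t4 = 1 and t5 = 0.

no solution exists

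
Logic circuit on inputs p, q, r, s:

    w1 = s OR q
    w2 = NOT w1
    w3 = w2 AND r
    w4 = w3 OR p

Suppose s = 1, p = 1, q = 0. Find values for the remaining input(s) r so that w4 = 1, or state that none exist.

r=0

Check with s = 1, p = 1, q = 0 and r=0:
w1 = s OR q = 1 OR 0 = 1
w2 = NOT w1 = NOT 1 = 0
w3 = w2 AND r = 0 AND 0 = 0
w4 = w3 OR p = 0 OR 1 = 1
So w4 = 1.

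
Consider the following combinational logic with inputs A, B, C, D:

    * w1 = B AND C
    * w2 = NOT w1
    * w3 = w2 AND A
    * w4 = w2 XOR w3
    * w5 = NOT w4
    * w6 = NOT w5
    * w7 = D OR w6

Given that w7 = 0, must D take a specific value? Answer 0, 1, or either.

w7 = D OR w6 must be 0, so both D = 0 and w6 = 0.
Every assignment with w7 = 0 has D = 0; there are 5 such assignment(s).

0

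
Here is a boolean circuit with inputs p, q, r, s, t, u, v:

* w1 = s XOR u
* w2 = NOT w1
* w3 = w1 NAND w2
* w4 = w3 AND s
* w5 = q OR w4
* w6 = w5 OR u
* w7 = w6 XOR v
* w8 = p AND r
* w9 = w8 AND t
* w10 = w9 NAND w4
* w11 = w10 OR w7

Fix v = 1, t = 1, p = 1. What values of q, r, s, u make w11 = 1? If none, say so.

q=1, r=0, s=1, u=1

w11 = w10 OR w7 must be 1, so at least one of w10, w7 is 1.
Check with v = 1, t = 1, p = 1 and q=1, r=0, s=1, u=1:
w1 = s XOR u = 1 XOR 1 = 0
w2 = NOT w1 = NOT 0 = 1
w3 = w1 NAND w2 = 0 NAND 1 = 1
w4 = w3 AND s = 1 AND 1 = 1
w5 = q OR w4 = 1 OR 1 = 1
w6 = w5 OR u = 1 OR 1 = 1
w7 = w6 XOR v = 1 XOR 1 = 0
w8 = p AND r = 1 AND 0 = 0
w9 = w8 AND t = 0 AND 1 = 0
w10 = w9 NAND w4 = 0 NAND 1 = 1
w11 = w10 OR w7 = 1 OR 0 = 1
So w11 = 1.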